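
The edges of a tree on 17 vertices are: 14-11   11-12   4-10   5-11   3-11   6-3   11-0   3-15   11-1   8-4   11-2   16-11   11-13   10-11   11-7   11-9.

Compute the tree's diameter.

A longest path is 8 - 4 - 10 - 11 - 3 - 15, with 5 edges.

5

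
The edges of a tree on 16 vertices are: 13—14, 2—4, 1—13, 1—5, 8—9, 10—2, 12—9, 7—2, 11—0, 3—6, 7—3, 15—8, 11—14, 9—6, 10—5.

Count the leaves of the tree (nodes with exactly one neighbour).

4

The leaves are 0, 4, 12, 15.
That is 4 leaves.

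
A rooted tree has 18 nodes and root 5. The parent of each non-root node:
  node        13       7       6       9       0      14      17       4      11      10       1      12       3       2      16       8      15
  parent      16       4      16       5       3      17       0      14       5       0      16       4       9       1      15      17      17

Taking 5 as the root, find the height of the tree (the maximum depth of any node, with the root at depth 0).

2 sits deepest: 5 – 9 – 3 – 0 – 17 – 15 – 16 – 1 – 2 — 8 edges from the root.

8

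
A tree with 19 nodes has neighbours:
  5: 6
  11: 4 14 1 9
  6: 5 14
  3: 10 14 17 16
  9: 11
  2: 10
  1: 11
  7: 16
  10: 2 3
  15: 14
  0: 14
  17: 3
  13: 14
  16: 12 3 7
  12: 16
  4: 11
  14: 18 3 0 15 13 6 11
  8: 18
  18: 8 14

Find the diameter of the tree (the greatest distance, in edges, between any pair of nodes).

5

Starting from 2, a farthest node is 1 at distance 5.
One longest path: 2-10-3-14-11-1.
So the diameter is 5.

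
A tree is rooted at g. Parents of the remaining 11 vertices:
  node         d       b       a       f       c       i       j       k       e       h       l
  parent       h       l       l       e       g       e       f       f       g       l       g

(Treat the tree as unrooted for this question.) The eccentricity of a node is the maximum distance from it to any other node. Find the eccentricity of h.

5

The node farthest from h is k (j also at distance 5), via h – l – g – e – f – k — 5 edges.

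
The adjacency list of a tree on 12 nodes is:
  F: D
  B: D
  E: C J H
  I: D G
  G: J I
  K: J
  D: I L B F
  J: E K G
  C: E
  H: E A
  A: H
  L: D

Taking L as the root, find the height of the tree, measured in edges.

7

The longest root-to-leaf path is L–D–I–G–J–E–H–A (7 edges).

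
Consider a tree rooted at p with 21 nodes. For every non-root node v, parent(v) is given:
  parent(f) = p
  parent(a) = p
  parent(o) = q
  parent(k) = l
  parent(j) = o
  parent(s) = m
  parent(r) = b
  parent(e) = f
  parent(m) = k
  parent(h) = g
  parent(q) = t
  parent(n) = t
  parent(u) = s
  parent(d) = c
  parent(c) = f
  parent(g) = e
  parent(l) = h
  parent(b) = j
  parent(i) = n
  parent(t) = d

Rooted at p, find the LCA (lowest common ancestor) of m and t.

f

Ancestors of m (toward the root): m, k, l, h, g, e, f, p.
Ancestors of t: t, d, c, f, p.
The deepest node appearing in both lists is f.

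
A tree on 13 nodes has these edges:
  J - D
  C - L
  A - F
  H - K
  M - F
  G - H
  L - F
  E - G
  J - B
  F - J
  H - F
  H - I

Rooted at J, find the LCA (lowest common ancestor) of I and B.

J

Path I→root: I H F J; path B→root: B J.
First common node: J.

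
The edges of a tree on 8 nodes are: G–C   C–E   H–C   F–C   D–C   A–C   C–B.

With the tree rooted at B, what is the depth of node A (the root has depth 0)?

B–C–A — 2 edges.

2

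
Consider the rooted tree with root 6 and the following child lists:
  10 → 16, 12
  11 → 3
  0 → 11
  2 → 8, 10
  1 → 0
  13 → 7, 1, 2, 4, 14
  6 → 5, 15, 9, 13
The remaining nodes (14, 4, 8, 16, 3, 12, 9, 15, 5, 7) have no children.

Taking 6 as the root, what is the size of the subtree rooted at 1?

4

The subtree rooted at 1 contains: 1, 0, 11, 3 — 4 nodes.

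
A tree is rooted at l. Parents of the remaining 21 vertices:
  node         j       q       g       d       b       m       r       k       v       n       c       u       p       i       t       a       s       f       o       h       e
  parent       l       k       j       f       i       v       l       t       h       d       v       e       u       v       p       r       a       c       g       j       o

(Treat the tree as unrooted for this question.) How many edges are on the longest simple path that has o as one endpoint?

The node farthest from o is n, via o – g – j – h – v – c – f – d – n — 8 edges.

8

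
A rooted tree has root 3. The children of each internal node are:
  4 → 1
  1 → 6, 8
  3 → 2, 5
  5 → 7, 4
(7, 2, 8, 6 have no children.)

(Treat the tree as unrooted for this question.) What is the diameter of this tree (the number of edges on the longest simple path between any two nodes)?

Starting from 2, a farthest node is 8 at distance 5.
One longest path: 2–3–5–4–1–8.
So the diameter is 5.

5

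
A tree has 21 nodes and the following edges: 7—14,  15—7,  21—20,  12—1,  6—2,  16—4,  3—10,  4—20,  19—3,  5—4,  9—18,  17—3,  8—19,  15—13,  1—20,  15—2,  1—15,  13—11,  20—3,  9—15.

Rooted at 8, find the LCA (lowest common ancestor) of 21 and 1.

20

Ancestors of 21 (toward the root): 21, 20, 3, 19, 8.
Ancestors of 1: 1, 20, 3, 19, 8.
The deepest node appearing in both lists is 20.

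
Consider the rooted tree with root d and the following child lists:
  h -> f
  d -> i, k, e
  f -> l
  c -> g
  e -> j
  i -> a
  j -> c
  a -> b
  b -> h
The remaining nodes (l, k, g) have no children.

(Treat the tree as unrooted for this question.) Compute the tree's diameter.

10

BFS from g reaches l last, at distance 10; BFS from l confirms no node is farther.
Path: g-c-j-e-d-i-a-b-h-f-l.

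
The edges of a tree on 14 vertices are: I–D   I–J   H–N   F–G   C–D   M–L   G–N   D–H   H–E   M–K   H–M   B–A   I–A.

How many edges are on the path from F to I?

The path is F - G - N - H - D - I, which has 5 edges.

5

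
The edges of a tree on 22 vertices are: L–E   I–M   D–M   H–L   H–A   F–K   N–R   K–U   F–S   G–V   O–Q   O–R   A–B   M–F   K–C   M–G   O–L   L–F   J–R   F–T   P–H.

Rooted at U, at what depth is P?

Path from U to P: U – K – F – L – H – P, which has 5 edges.

5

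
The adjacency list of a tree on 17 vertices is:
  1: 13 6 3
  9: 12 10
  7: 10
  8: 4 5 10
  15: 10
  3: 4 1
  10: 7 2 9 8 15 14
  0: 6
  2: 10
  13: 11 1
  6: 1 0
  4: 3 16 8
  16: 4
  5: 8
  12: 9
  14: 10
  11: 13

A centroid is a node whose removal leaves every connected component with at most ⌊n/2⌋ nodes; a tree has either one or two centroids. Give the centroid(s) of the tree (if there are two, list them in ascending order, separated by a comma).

8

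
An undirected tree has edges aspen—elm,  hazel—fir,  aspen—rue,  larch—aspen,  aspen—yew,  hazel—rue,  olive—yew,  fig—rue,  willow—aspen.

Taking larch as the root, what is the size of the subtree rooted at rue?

4

rue's subtree: {rue, hazel, fig, fir}, size 4.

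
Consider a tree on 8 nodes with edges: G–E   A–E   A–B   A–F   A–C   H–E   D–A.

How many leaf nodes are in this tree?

6

Exactly 6 nodes have a single neighbour: B, C, D, F, G, H.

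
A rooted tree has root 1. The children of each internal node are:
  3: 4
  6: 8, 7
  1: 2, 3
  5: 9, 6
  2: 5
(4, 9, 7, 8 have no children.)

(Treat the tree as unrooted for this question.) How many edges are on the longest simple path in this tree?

6

A longest path is 4–3–1–2–5–6–8, with 6 edges.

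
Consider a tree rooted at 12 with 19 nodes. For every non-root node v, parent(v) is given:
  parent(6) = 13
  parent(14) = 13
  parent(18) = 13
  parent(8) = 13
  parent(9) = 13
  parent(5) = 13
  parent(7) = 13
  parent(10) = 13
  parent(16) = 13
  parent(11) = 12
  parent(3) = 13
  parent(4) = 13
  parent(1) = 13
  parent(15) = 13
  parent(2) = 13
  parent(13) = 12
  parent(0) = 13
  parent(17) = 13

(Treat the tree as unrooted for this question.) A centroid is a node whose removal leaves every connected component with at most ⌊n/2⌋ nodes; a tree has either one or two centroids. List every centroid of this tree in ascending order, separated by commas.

Delete 13: the remaining components have sizes 2, 1, 1, 1, 1, 1, 1, 1, 1, 1, 1, 1, 1, 1, 1, 1, 1. Max 2 ≤ 9, so 13 is a centroid.
Every other node leaves some component of size > 9, so the centroid is unique.

13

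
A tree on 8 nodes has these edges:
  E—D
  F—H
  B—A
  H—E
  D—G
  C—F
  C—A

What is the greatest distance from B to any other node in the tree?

7

A farthest node from B is G.
The path B-A-C-F-H-E-D-G has 7 edges.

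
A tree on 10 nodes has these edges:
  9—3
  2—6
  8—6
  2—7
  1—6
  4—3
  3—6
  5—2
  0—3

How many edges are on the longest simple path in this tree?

A longest path is 5 – 2 – 6 – 3 – 9, with 4 edges.

4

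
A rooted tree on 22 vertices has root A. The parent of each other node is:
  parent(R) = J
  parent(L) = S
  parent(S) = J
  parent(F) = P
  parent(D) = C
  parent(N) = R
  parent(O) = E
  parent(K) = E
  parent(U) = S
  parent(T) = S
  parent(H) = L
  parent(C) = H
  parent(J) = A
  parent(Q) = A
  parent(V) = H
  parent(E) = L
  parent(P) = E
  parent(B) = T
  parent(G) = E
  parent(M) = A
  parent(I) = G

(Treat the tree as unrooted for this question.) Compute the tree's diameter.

A longest path is N – R – J – S – L – E – G – I, with 7 edges.

7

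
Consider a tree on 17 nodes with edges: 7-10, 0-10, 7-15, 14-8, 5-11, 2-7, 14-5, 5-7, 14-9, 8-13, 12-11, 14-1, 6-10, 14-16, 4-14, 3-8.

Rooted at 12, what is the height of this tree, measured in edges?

5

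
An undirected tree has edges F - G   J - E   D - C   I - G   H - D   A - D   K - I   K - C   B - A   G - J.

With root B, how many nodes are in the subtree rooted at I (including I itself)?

I's subtree: {I, G, F, J, E}, size 5.

5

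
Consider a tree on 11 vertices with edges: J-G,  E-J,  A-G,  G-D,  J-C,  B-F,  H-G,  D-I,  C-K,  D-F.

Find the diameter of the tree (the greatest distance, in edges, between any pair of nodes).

6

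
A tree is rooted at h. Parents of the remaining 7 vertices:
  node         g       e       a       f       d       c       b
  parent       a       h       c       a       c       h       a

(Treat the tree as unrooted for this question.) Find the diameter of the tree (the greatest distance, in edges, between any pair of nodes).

4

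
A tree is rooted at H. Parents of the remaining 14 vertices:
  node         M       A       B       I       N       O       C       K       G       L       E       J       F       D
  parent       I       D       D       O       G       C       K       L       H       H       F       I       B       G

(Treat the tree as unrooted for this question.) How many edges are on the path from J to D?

8

J–I–O–C–K–L–H–G–D: 8 edges.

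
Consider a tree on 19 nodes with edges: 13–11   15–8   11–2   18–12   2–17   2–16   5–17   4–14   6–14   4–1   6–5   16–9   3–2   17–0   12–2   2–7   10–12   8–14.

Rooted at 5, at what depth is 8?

5 → 6 → 14 → 8 — 3 edges.

3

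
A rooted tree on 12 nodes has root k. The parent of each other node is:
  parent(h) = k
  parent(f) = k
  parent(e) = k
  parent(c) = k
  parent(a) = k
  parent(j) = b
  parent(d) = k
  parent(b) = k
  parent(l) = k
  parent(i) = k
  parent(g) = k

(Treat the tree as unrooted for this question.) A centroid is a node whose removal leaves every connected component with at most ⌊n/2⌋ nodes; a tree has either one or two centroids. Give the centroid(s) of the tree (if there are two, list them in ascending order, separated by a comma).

k

Removing k splits the tree into components of sizes 2, 1, 1, 1, 1, 1, 1, 1, 1, 1; the largest is 2 ≤ ⌊12/2⌋ = 6.
No neighbour of k does as well, so k is the unique centroid.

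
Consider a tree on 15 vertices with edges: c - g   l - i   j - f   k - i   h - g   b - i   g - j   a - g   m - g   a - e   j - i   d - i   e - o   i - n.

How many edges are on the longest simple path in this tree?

6

A longest path is o-e-a-g-j-i-d, with 6 edges.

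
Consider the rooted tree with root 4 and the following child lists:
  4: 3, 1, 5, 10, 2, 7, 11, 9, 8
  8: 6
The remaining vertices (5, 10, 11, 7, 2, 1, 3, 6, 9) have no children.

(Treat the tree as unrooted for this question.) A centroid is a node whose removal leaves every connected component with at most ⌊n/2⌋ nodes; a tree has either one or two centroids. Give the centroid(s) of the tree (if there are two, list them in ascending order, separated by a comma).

If 4 is removed the pieces have sizes 2, 1, 1, 1, 1, 1, 1, 1, 1, all ≤ ⌊11/2⌋ = 5.
Every other node leaves some component of size > 5, so the centroid is unique.

4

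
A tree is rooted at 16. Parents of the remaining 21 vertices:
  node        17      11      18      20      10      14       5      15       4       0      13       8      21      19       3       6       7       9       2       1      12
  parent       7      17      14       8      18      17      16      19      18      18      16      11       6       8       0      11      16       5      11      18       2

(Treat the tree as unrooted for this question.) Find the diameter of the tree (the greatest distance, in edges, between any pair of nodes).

8

BFS from 15 reaches 9 last, at distance 8; BFS from 9 confirms no node is farther.
Path: 15–19–8–11–17–7–16–5–9.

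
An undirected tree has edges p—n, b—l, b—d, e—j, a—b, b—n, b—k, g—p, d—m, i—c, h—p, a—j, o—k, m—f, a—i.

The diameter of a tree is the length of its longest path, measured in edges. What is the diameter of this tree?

6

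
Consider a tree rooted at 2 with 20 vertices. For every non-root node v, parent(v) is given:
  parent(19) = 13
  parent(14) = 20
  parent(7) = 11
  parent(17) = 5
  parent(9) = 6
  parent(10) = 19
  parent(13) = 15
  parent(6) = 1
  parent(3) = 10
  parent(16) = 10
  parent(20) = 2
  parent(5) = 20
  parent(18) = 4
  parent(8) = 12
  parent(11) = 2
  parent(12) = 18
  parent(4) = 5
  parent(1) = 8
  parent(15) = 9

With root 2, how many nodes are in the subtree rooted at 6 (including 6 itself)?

8

Descendants of 6 (including itself): 6, 9, 15, 13, 19, 10, 3, 16. That's 8.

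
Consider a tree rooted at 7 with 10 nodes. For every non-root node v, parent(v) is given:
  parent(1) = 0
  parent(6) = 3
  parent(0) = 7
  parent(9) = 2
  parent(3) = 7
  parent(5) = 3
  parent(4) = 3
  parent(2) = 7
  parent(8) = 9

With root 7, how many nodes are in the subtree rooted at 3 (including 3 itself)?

4

Descendants of 3 (including itself): 3, 6, 5, 4. That's 4.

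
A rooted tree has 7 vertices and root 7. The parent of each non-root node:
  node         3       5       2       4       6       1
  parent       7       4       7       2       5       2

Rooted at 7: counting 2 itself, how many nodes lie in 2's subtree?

5

2's subtree: {2, 4, 1, 5, 6}, size 5.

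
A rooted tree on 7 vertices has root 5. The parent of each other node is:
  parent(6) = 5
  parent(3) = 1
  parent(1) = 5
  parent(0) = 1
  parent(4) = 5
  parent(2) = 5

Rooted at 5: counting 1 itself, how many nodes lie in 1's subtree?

3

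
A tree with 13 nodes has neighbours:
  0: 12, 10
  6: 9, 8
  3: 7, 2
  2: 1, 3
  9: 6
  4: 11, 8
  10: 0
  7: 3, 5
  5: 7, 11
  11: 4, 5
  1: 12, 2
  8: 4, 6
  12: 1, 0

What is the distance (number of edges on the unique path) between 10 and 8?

The path is 10 - 0 - 12 - 1 - 2 - 3 - 7 - 5 - 11 - 4 - 8, which has 10 edges.

10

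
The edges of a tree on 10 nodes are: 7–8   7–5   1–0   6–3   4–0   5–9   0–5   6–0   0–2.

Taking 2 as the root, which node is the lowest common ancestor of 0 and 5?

Ancestors of 0 (toward the root): 0, 2.
Ancestors of 5: 5, 0, 2.
The deepest node appearing in both lists is 0.

0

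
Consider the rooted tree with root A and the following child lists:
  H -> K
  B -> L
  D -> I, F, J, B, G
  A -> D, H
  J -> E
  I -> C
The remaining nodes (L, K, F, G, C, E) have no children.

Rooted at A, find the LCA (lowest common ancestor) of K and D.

A

K's ancestor chain is K, H, A and D's is D, A; they first meet at A.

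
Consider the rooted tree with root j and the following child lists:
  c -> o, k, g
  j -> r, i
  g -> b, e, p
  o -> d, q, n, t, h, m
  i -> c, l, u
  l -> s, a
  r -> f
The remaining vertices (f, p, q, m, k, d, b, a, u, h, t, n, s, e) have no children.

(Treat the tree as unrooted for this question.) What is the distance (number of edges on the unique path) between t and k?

3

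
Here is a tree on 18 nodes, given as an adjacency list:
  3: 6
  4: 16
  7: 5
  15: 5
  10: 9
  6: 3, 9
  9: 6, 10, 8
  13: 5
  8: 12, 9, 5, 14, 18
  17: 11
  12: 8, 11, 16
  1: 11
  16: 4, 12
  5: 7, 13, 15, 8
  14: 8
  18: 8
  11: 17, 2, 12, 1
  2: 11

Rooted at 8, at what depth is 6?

2

8 – 9 – 6 — 2 edges.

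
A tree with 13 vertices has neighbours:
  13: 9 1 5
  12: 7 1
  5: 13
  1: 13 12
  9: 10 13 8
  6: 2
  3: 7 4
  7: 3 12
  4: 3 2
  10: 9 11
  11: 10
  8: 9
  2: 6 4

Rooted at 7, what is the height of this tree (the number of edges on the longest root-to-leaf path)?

A deepest node is 11, reached by 7–12–1–13–9–10–11.
That path has 6 edges, so the height is 6.

6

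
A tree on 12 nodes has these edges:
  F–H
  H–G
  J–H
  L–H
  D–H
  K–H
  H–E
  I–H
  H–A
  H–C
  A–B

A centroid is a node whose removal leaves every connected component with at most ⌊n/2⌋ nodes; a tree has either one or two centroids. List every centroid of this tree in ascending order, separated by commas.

H

Removing H splits the tree into components of sizes 2, 1, 1, 1, 1, 1, 1, 1, 1, 1; the largest is 2 ≤ ⌊12/2⌋ = 6.
No neighbour of H does as well, so H is the unique centroid.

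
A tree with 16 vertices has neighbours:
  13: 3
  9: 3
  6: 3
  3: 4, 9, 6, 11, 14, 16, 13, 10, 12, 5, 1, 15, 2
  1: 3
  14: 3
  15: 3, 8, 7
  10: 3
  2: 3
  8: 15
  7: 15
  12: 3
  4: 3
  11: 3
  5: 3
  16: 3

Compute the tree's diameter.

3

Starting from 7, a farthest node is 5 at distance 3.
One longest path: 7 - 15 - 3 - 5.
So the diameter is 3.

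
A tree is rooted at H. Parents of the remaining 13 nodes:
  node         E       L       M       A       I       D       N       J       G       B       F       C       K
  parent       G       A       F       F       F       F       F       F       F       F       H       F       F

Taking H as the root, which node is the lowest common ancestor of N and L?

N's ancestor chain is N, F, H and L's is L, A, F, H; they first meet at F.

F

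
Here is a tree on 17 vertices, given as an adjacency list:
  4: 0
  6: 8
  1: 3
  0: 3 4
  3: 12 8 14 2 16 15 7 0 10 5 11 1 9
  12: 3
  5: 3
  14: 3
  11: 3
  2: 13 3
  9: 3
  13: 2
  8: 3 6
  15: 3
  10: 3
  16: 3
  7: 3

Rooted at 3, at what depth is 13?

2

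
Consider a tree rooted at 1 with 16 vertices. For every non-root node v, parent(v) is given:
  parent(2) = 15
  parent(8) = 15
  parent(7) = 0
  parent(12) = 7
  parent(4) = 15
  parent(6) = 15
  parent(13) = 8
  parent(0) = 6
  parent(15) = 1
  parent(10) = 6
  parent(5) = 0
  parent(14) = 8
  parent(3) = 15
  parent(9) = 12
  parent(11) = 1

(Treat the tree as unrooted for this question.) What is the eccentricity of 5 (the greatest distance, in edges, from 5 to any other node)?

5

A farthest node from 5 is 13 (11, 14 also at distance 5).
The path 5-0-6-15-8-13 has 5 edges.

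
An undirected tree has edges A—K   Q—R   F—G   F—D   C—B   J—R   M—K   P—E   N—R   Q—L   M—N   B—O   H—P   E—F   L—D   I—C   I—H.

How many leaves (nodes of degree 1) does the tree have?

Degree-1 nodes: A, G, J, O — 4 of them.

4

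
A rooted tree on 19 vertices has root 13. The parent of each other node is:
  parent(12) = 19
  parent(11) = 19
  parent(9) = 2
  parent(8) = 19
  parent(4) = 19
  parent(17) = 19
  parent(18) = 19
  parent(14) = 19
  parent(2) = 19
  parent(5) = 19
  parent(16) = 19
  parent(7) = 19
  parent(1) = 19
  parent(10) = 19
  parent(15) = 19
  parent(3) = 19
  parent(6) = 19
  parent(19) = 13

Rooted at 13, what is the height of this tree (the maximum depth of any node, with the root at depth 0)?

A deepest node is 9, reached by 13–19–2–9.
That path has 3 edges, so the height is 3.

3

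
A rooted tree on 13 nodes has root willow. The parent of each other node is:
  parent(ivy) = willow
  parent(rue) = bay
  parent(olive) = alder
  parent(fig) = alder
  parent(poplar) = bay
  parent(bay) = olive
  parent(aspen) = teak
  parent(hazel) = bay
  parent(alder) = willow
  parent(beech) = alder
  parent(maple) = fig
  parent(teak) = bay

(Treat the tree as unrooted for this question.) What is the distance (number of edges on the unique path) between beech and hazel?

The path is beech – alder – olive – bay – hazel, which has 4 edges.

4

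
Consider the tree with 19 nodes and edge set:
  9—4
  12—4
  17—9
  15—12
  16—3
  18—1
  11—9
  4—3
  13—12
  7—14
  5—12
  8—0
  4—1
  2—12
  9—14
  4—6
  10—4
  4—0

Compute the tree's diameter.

A longest path is 7–14–9–4–12–2, with 5 edges.

5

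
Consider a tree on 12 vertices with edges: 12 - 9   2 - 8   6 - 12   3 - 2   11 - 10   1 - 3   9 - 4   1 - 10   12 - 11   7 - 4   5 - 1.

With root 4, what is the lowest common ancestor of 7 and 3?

4

7's ancestor chain is 7, 4 and 3's is 3, 1, 10, 11, 12, 9, 4; they first meet at 4.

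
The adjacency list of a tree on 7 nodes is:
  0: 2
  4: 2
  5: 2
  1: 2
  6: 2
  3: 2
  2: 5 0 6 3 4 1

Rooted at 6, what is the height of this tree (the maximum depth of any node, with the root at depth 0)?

2

5 sits deepest: 6 – 2 – 5 — 2 edges from the root.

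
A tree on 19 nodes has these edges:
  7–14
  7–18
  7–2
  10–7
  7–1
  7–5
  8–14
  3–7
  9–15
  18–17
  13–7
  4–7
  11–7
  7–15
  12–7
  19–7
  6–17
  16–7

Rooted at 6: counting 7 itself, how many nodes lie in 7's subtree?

16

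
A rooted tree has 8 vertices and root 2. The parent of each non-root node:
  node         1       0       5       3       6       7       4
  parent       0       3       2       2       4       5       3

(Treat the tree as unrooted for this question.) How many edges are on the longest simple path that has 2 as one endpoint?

The node farthest from 2 is 6 (1 also at distance 3), via 2 – 3 – 4 – 6 — 3 edges.

3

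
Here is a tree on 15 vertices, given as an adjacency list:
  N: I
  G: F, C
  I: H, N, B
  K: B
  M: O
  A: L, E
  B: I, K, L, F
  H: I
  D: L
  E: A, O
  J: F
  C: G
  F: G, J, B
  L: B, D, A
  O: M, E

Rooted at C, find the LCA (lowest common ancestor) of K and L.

B

Ancestors of K (toward the root): K, B, F, G, C.
Ancestors of L: L, B, F, G, C.
The deepest node appearing in both lists is B.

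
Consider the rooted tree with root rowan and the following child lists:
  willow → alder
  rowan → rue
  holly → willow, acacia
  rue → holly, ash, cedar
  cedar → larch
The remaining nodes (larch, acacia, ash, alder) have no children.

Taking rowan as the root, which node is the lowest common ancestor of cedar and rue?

rue

Ancestors of cedar (toward the root): cedar, rue, rowan.
Ancestors of rue: rue, rowan.
The deepest node appearing in both lists is rue.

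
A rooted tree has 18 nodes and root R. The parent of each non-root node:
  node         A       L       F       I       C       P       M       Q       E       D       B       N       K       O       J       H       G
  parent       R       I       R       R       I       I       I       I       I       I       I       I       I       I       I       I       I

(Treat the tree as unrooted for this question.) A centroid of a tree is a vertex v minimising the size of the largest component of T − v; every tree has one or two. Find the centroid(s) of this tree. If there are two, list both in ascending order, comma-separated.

Removing I splits the tree into components of sizes 3, 1, 1, 1, 1, 1, 1, 1, 1, 1, 1, 1, 1, 1, 1; the largest is 3 ≤ ⌊18/2⌋ = 9.
No neighbour of I does as well, so I is the unique centroid.

I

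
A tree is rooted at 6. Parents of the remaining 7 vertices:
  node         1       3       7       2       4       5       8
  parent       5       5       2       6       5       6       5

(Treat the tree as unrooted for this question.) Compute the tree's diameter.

4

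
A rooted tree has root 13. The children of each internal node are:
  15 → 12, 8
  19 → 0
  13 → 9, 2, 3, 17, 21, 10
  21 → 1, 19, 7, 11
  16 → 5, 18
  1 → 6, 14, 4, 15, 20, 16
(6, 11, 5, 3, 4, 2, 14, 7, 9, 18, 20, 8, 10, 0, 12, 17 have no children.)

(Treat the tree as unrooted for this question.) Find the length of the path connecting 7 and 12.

4

Walking from 7: 7 – 21 – 1 – 15 – 12. Length 4.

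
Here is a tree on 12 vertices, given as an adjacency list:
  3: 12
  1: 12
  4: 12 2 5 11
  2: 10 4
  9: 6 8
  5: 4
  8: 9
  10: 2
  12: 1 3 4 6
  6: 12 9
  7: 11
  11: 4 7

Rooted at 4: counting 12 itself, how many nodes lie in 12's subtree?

6

Descendants of 12 (including itself): 12, 1, 6, 3, 9, 8. That's 6.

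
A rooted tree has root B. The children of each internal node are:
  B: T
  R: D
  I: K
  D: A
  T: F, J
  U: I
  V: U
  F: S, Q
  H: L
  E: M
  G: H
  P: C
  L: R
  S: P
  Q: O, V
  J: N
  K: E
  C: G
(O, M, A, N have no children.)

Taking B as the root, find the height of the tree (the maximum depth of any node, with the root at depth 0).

A sits deepest: B → T → F → S → P → C → G → H → L → R → D → A — 11 edges from the root.

11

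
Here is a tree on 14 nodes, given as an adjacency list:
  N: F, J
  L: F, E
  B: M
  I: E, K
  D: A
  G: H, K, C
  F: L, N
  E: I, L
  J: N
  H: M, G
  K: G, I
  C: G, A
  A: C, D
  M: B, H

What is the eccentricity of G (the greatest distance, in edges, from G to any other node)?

7

A farthest node from G is J.
The path G-K-I-E-L-F-N-J has 7 edges.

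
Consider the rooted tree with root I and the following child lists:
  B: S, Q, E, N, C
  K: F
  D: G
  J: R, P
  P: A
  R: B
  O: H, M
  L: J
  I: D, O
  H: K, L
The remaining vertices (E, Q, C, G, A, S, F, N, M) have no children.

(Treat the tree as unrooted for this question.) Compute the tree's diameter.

9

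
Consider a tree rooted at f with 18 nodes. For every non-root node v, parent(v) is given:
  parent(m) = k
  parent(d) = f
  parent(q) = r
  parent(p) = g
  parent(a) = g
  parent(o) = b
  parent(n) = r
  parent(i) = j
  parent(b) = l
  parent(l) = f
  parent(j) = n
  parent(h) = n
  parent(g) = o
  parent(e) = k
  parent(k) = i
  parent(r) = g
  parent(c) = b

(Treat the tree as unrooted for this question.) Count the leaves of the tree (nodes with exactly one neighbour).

8

Exactly 8 nodes have a single neighbour: a, c, d, e, h, m, p, q.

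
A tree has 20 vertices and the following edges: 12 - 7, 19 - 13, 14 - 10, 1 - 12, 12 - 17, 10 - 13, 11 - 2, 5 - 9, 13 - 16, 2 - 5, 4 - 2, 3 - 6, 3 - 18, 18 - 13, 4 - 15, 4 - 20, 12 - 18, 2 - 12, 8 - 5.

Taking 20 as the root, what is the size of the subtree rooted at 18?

8

18's subtree: {18, 3, 13, 6, 10, 19, 16, 14}, size 8.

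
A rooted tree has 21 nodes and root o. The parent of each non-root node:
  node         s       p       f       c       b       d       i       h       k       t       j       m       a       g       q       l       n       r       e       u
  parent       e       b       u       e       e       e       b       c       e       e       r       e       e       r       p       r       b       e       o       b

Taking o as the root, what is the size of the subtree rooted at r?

4

Descendants of r (including itself): r, l, j, g. That's 4.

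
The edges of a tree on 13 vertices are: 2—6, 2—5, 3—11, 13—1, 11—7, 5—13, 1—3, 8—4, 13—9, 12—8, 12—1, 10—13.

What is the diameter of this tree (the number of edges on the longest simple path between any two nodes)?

A longest path is 4 - 8 - 12 - 1 - 13 - 5 - 2 - 6, with 7 edges.

7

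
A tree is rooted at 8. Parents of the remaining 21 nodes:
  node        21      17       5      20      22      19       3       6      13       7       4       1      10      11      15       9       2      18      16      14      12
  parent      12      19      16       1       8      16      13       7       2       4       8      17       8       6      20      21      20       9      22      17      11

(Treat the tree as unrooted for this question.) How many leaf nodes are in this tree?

Exactly 6 nodes have a single neighbour: 3, 5, 10, 14, 15, 18.

6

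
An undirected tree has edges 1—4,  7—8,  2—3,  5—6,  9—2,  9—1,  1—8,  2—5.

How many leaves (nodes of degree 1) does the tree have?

Exactly 4 nodes have a single neighbour: 3, 4, 6, 7.

4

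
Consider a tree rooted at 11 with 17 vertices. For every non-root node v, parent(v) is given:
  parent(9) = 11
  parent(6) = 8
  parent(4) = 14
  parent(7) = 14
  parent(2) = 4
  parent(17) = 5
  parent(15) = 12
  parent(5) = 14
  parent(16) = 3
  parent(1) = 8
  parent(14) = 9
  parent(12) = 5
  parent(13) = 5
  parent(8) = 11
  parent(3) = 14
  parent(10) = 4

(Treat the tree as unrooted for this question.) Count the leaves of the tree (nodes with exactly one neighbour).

The leaves are 1, 2, 6, 7, 10, 13, 15, 16, 17.
That is 9 leaves.

9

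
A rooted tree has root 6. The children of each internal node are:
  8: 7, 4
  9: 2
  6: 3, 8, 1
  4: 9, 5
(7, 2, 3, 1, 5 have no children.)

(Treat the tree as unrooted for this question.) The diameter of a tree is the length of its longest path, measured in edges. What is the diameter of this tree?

5

Starting from 3, a farthest node is 2 at distance 5.
One longest path: 3–6–8–4–9–2.
So the diameter is 5.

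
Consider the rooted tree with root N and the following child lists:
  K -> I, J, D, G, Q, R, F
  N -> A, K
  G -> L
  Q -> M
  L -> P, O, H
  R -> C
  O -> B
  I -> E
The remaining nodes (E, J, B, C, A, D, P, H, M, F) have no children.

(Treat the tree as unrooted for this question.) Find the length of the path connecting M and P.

The path is M–Q–K–G–L–P, which has 5 edges.

5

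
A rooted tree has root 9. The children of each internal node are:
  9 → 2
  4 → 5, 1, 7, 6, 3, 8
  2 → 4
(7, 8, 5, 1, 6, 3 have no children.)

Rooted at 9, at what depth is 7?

3

9 → 2 → 4 → 7 — 3 edges.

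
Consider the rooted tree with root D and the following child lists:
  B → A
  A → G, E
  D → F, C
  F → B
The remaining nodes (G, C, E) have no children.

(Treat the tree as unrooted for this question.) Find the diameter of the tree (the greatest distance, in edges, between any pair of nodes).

BFS from G reaches C last, at distance 5; BFS from C confirms no node is farther.
Path: G – A – B – F – D – C.

5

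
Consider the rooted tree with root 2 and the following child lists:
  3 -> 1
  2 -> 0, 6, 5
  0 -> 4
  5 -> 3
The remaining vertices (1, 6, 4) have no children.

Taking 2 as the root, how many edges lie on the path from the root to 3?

2

Climbing from 3 to the root: 3 – 5 – 2. That's 2 steps.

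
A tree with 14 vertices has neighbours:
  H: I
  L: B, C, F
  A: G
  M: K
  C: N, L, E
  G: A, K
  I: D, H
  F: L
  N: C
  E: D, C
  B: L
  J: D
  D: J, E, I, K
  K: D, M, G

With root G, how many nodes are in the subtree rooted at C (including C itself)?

5

C's subtree: {C, L, N, B, F}, size 5.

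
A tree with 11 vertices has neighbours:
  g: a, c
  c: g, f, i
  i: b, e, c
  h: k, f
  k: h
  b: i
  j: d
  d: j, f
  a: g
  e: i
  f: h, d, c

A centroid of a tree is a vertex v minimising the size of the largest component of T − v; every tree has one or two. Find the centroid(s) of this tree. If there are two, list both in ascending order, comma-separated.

c

Delete c: the remaining components have sizes 5, 3, 2. Max 5 ≤ 5, so c is a centroid.
No neighbour of c does as well, so c is the unique centroid.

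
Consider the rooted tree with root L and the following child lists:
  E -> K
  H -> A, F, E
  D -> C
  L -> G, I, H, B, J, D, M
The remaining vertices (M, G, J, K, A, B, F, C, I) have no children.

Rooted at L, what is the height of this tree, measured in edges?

3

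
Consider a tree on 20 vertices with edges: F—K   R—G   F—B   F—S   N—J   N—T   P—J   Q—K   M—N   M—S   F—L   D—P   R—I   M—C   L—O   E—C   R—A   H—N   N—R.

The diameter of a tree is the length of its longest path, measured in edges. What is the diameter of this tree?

BFS from D reaches Q last, at distance 8; BFS from Q confirms no node is farther.
Path: D – P – J – N – M – S – F – K – Q.

8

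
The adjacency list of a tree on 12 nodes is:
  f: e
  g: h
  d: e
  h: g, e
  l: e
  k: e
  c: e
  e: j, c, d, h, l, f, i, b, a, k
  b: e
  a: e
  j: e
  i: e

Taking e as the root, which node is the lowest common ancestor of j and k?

j's ancestor chain is j, e and k's is k, e; they first meet at e.

e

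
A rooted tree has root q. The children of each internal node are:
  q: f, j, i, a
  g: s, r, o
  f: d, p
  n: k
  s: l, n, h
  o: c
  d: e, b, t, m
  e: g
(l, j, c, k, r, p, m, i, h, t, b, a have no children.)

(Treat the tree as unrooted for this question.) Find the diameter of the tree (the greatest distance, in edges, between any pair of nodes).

8

A longest path is k–n–s–g–e–d–f–q–a, with 8 edges.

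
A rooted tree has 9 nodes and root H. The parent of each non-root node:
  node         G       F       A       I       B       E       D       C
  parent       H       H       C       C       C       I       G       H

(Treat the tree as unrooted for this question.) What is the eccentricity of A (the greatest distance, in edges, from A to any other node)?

4

A farthest node from A is D.
The path A – C – H – G – D has 4 edges.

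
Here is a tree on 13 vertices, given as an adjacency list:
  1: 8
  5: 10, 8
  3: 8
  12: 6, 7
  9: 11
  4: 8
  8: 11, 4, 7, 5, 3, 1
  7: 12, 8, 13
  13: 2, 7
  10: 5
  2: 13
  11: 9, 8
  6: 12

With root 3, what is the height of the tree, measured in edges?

4

The longest root-to-leaf path is 3-8-7-13-2 (4 edges).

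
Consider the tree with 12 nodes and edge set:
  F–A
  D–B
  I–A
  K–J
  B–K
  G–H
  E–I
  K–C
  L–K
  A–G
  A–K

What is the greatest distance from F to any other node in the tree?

4

Distances from F peak at 4, attained at D.
F-A-K-B-D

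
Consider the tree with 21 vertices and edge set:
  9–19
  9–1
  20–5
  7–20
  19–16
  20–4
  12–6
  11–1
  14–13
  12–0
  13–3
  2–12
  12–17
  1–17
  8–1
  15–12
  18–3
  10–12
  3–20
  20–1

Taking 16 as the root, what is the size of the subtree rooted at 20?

The subtree rooted at 20 contains: 20, 3, 7, 4, 5, 18, 13, 14 — 8 nodes.

8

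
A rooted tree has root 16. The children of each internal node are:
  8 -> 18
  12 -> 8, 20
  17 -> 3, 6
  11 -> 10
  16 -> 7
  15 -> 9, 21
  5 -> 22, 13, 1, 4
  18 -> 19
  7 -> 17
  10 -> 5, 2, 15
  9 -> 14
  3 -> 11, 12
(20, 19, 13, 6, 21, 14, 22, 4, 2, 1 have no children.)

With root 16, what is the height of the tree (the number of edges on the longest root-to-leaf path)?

The longest root-to-leaf path is 16-7-17-3-11-10-15-9-14 (8 edges).

8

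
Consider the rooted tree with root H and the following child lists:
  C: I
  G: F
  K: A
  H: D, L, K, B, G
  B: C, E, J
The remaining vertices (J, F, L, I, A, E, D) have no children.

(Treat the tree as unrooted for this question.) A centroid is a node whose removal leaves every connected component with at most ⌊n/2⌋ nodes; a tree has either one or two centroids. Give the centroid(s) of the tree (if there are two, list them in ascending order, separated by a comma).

If H is removed the pieces have sizes 5, 2, 2, 1, 1, all ≤ ⌊12/2⌋ = 6.
Every other node leaves some component of size > 6, so the centroid is unique.

H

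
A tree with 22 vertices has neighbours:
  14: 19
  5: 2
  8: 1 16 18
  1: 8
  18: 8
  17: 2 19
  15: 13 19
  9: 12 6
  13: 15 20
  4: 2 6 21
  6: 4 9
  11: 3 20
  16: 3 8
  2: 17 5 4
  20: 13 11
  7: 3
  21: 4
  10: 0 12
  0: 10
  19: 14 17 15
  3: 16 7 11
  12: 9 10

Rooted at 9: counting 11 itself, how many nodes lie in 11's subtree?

11's subtree: {11, 3, 16, 7, 8, 1, 18}, size 7.

7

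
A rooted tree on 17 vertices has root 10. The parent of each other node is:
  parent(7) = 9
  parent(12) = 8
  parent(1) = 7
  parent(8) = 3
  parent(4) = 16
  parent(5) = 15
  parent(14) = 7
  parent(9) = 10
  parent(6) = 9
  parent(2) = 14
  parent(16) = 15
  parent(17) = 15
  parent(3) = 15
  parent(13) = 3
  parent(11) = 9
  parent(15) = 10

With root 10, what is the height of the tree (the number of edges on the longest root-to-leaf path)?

4

12 sits deepest: 10 → 15 → 3 → 8 → 12 — 4 edges from the root.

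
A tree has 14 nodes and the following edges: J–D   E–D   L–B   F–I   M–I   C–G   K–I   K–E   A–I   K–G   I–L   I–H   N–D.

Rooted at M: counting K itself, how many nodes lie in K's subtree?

7

The subtree rooted at K contains: K, E, G, D, C, J, N — 7 nodes.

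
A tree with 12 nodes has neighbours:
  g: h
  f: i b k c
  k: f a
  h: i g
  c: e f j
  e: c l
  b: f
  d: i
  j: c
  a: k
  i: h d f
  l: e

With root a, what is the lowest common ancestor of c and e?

Path c→root: c f k a; path e→root: e c f k a.
First common node: c.

c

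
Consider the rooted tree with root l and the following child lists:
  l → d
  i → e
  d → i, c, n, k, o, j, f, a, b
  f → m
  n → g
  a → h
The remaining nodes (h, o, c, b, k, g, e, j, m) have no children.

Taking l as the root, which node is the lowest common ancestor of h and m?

Ancestors of h (toward the root): h, a, d, l.
Ancestors of m: m, f, d, l.
The deepest node appearing in both lists is d.

d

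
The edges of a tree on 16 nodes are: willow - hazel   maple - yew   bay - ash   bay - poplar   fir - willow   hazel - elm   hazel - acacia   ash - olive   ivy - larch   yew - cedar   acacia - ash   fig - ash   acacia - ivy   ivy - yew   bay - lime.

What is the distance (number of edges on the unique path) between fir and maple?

The path is fir – willow – hazel – acacia – ivy – yew – maple, which has 6 edges.

6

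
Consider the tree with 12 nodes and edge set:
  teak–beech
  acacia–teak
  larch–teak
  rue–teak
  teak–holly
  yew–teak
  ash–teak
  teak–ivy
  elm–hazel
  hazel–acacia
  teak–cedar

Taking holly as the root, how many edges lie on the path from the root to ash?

Path from holly to ash: holly → teak → ash, which has 2 edges.

2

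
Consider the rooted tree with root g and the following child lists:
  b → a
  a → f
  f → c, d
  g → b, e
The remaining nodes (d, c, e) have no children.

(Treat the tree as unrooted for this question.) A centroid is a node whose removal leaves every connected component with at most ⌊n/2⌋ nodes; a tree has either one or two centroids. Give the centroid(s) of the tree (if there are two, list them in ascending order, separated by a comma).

a

If a is removed the pieces have sizes 3, 3, all ≤ ⌊7/2⌋ = 3.
Every other node leaves some component of size > 3, so the centroid is unique.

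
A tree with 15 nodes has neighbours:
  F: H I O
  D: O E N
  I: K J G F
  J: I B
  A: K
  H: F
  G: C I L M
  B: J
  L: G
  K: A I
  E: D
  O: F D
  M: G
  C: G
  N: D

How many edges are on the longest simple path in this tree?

6

Starting from B, a farthest node is E at distance 6.
One longest path: B–J–I–F–O–D–E.
So the diameter is 6.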